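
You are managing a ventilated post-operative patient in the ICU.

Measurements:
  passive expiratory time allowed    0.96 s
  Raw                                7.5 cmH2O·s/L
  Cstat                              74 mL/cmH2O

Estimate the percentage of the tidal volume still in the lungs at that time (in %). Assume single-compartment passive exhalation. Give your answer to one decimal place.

τ = R × C = 7.5 × 74 mL/cmH2O = 7.5 × 0.074 L/cmH2O = 0.555 s.
Passive exhalation: V(t)/V₀ = e^(−t/τ) = e^(−0.96/0.555) = 0.1773.
Fraction remaining = 0.1773 → 17.73%.

17.7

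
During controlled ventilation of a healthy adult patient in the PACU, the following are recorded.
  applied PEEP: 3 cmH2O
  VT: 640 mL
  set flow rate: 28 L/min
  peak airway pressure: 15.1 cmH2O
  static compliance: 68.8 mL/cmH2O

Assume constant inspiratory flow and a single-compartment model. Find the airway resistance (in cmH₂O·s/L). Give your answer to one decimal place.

6.0

Flow: 28 L/min ÷ 60 = 0.4667 L/s.
Equation of motion (constant flow): PIP = Vt/C + R·V̇ + PEEP.
R·V̇ = PIP − Vt/C − PEEP = 15.1 − 640/68.8 − 3 = 15.1 − 9.302 − 3 = 2.798 cmH2O.
R = 2.798 / 0.4667 = 5.995 cmH2O·s/L.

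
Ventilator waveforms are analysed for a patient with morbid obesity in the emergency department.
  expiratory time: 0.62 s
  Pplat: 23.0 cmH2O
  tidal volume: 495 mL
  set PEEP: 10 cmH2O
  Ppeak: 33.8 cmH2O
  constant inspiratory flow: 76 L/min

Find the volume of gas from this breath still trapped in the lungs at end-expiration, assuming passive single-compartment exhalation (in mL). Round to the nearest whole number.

Flow: 76 L/min ÷ 60 = 1.2667 L/s.
R = (PIP − Pplat)/V̇ = (33.8 − 23.0) / 1.2667 = 10.8/1.2667 = 8.526 cmH2O·s/L.
C = Vt/(Pplat − PEEP) = 495.0 / (23.0 − 10) = 495.0/13.0 = 38.077 mL/cmH2O.
τ = R × C = 8.526 × 0.03808 L/cmH2O = 0.3247 s.
Fraction remaining = e^(−Te/τ) = e^(−0.62/0.3247) = 0.1482.
Trapped volume = 495.0 × 0.1482 = 73.359 mL.

73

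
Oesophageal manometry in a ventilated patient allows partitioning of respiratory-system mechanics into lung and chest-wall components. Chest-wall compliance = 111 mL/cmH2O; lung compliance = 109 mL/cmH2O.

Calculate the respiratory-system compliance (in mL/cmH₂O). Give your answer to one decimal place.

Lung and chest wall are elastances in series: 1/Crs = 1/CL + 1/Ccw.
1/Crs = 1/109 + 1/111 = 0.01818.
Crs = 55.006 mL/cmH2O.

55.0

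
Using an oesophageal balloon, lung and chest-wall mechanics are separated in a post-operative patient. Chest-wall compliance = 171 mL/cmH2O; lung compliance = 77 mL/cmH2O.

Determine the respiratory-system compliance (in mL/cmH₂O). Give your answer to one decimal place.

53.1

Lung and chest wall are elastances in series: 1/Crs = 1/CL + 1/Ccw.
1/Crs = 1/77 + 1/171 = 0.01883.
Crs = 53.107 mL/cmH2O.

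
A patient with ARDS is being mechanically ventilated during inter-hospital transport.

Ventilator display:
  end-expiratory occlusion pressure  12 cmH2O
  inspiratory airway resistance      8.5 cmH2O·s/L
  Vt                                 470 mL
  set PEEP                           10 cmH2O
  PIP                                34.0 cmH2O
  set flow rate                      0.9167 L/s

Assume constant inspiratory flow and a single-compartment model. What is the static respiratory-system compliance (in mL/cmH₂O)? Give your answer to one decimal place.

Total PEEP = 12 cmH2O (set 10 + intrinsic 2); this is the baseline alveolar pressure.
Equation of motion (constant flow): PIP = Vt/C + R·V̇ + PEEP.
Vt/C = PIP − R·V̇ − PEEP = 34.0 − 8.5×0.9167 − 12 = 34.0 − 7.792 − 12 = 14.208 cmH2O.
C = Vt / 14.208 = 470 / 14.208 = 33.08 mL/cmH2O.

33.1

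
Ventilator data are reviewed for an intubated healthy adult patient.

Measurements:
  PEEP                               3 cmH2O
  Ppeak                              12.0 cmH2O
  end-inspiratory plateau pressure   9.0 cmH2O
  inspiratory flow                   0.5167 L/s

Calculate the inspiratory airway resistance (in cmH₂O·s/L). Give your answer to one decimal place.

Raw = (PIP − Pplat) / flow = (12.0 − 9.0) / 0.5167 = 3.0 / 0.5167 = 5.806 cmH2O·s/L.

5.8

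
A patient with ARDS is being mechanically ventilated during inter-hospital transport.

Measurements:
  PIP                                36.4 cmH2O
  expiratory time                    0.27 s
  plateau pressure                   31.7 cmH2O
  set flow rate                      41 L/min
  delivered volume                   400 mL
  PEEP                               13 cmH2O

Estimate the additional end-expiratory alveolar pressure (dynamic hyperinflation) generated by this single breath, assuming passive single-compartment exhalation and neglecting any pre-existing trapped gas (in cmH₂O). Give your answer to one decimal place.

3.0

Flow: 41 L/min ÷ 60 = 0.6833 L/s.
R = (PIP − Pplat)/V̇ = (36.4 − 31.7) / 0.6833 = 4.7/0.6833 = 6.878 cmH2O·s/L.
C = Vt/(Pplat − PEEP) = 400.0 / (31.7 − 13) = 400.0/18.7 = 21.39 mL/cmH2O.
τ = R × C = 6.878 × 0.02139 L/cmH2O = 0.1471 s.
Fraction remaining = e^(−Te/τ) = e^(−0.27/0.1471) = 0.1595; trapped volume = 400.0 × 0.1595 = 63.8 mL.
Additional alveolar pressure from trapping ≈ V_trapped / C = 63.8 / 21.39 = 2.983 cmH2O.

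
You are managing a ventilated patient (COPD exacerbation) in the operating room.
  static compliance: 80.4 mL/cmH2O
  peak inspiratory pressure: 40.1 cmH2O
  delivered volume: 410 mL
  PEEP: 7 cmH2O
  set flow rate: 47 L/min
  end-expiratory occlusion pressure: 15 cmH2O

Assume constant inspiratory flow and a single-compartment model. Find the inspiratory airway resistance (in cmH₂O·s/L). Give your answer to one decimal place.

Flow: 47 L/min ÷ 60 = 0.7833 L/s.
Total PEEP = 15 cmH2O (set 7 + intrinsic 8); this is the baseline alveolar pressure.
Equation of motion (constant flow): PIP = Vt/C + R·V̇ + PEEP.
R·V̇ = PIP − Vt/C − PEEP = 40.1 − 410/80.4 − 15 = 40.1 − 5.1 − 15 = 20.0 cmH2O.
R = 20.0 / 0.7833 = 25.533 cmH2O·s/L.

25.5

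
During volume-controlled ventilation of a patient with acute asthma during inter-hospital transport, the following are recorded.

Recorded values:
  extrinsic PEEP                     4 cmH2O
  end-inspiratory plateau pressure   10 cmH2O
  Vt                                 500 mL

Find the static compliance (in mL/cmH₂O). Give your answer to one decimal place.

83.3

Cstat = Vt / (Pplat − PEEP) = 500 / (10 − 4) = 500 / 6.0 = 83.333 mL/cmH2O.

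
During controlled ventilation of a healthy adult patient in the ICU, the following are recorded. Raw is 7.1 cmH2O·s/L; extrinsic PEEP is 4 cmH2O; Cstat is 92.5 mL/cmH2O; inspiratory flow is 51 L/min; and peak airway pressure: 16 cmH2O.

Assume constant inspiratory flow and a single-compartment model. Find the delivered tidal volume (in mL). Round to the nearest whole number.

552

Flow: 51 L/min ÷ 60 = 0.85 L/s.
Equation of motion (constant flow): PIP = Vt/C + R·V̇ + PEEP.
Vt/C = PIP − R·V̇ − PEEP = 16 − 6.035 − 4 = 5.965 cmH2O.
Vt = C × 5.965 = 92.5 × 5.965 = 551.76 mL.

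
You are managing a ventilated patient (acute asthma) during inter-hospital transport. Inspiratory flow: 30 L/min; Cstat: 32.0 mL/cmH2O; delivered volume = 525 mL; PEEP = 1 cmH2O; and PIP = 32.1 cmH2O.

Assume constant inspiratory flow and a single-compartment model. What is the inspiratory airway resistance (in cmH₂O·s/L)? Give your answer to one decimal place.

29.4

Flow: 30 L/min ÷ 60 = 0.5 L/s.
Equation of motion (constant flow): PIP = Vt/C + R·V̇ + PEEP.
R·V̇ = PIP − Vt/C − PEEP = 32.1 − 525/32.0 − 1 = 32.1 − 16.406 − 1 = 14.694 cmH2O.
R = 14.694 / 0.5 = 29.388 cmH2O·s/L.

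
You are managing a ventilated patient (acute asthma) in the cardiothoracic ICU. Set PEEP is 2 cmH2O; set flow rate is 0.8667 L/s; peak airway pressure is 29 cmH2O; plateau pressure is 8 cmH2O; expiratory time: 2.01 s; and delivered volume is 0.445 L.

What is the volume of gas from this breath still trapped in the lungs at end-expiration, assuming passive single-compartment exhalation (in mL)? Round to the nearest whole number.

145

R = (PIP − Pplat)/V̇ = (29 − 8) / 0.8667 = 21.0/0.8667 = 24.23 cmH2O·s/L.
C = Vt/(Pplat − PEEP) = 445.0 / (8 − 2) = 445.0/6.0 = 74.167 mL/cmH2O.
τ = R × C = 24.23 × 0.07417 L/cmH2O = 1.797 s.
Fraction remaining = e^(−Te/τ) = e^(−2.01/1.797) = 0.3268.
Trapped volume = 445.0 × 0.3268 = 145.43 mL.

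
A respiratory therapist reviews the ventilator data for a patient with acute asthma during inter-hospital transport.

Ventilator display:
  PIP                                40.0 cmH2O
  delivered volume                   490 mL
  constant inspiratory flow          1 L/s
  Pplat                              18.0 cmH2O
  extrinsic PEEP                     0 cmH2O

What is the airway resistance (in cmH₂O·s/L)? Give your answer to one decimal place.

Raw = (PIP − Pplat) / flow = (40.0 − 18.0) / 1 = 22.0 / 1 = 22.0 cmH2O·s/L.

22.0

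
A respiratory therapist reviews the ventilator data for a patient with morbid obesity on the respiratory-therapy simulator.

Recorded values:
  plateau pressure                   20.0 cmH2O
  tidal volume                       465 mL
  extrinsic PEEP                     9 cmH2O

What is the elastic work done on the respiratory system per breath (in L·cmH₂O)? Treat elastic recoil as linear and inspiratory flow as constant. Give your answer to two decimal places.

2.56

Elastic work ≈ ½ × (Pplat − PEEP) × Vt = 0.5 × (20.0 − 9) × 0.465 L = 0.5 × 11.0 × 0.465 = 2.558 L·cmH2O.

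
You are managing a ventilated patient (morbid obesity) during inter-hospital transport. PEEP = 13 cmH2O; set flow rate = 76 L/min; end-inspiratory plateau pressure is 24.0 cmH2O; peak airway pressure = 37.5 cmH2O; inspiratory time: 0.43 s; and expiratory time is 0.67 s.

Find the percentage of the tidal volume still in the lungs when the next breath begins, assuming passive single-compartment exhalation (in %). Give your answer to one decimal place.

28.1

Flow: 76 L/min ÷ 60 = 1.2667 L/s.
Vt = flow × Ti = 1.2667 L/s × 0.43 s × 1000 mL/L = 544.68 mL.
R = (PIP − Pplat)/V̇ = (37.5 − 24.0) / 1.2667 = 13.5/1.2667 = 10.658 cmH2O·s/L.
C = Vt/(Pplat − PEEP) = 544.68 / (24.0 − 13) = 544.68/11.0 = 49.516 mL/cmH2O.
τ = R × C = 10.658 × 0.04952 L/cmH2O = 0.5278 s.
Fraction remaining at end-expiration = e^(−Te/τ) = e^(−0.67/0.5278) = 0.281 → 28.1%.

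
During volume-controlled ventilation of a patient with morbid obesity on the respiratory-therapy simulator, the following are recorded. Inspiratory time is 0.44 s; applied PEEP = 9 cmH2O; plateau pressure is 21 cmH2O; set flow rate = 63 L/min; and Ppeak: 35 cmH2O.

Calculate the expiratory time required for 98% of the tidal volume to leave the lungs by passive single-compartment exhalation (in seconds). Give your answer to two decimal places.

Flow: 63 L/min ÷ 60 = 1.05 L/s.
Vt = flow × Ti = 1.05 L/s × 0.44 s × 1000 mL/L = 462.0 mL.
R = (PIP − Pplat)/V̇ = (35 − 21) / 1.05 = 14.0/1.05 = 13.333 cmH2O·s/L.
C = Vt/(Pplat − PEEP) = 462.0 / (21 − 9) = 462.0/12.0 = 38.5 mL/cmH2O.
τ = R × C = 13.333 × 0.0385 L/cmH2O = 0.5133 s.
t = −τ·ln(1 − 0.98) = −0.5133·ln(0.02) = 2.008 s.

2.01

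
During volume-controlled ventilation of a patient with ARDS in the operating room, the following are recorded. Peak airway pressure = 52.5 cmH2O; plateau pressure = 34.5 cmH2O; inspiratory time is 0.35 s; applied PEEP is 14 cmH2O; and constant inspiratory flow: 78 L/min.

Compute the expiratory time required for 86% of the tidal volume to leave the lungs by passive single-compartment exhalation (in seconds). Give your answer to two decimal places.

Flow: 78 L/min ÷ 60 = 1.3 L/s.
Vt = flow × Ti = 1.3 L/s × 0.35 s × 1000 mL/L = 455.0 mL.
R = (PIP − Pplat)/V̇ = (52.5 − 34.5) / 1.3 = 18.0/1.3 = 13.846 cmH2O·s/L.
C = Vt/(Pplat − PEEP) = 455.0 / (34.5 − 14) = 455.0/20.5 = 22.195 mL/cmH2O.
τ = R × C = 13.846 × 0.0222 L/cmH2O = 0.3074 s.
t = −τ·ln(1 − 0.86) = −0.3074·ln(0.14) = 0.6044 s.

0.60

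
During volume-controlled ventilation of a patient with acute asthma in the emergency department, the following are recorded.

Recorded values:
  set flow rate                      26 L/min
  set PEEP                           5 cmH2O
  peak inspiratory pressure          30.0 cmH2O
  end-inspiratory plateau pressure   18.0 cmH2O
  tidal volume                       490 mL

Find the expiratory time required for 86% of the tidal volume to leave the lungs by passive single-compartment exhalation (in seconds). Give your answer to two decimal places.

Flow: 26 L/min ÷ 60 = 0.4333 L/s.
R = (PIP − Pplat)/V̇ = (30.0 − 18.0) / 0.4333 = 12.0/0.4333 = 27.694 cmH2O·s/L.
C = Vt/(Pplat − PEEP) = 490.0 / (18.0 − 5) = 490.0/13.0 = 37.692 mL/cmH2O.
τ = R × C = 27.694 × 0.03769 L/cmH2O = 1.044 s.
t = −τ·ln(1 − 0.86) = −1.044·ln(0.14) = 2.053 s.

2.05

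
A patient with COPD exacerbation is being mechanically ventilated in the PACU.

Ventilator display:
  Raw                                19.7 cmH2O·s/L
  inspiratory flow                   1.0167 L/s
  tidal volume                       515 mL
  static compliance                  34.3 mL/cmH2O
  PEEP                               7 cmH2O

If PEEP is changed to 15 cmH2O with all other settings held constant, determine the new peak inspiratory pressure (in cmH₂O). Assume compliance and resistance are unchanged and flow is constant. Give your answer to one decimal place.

50.0

PIP = Vt/C + R·V̇ + PEEP (constant-flow equation of motion).
Only the baseline term changes: ΔPIP = ΔPEEP = 15 − 7 = 8.0 cmH2O.
Original PIP = 515/34.3 + 19.7×1.0167 + 7 = 42.044 cmH2O; new PIP = 42.044 + (8.0) = 50.044 cmH2O.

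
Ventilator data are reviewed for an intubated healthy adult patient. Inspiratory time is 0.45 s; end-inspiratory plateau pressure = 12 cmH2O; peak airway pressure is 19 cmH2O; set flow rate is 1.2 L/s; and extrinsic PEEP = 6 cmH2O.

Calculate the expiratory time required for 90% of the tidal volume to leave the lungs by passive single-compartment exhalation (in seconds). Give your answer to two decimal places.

1.21

Vt = flow × Ti = 1.2 L/s × 0.45 s × 1000 mL/L = 540.0 mL.
R = (PIP − Pplat)/V̇ = (19 − 12) / 1.2 = 7.0/1.2 = 5.833 cmH2O·s/L.
C = Vt/(Pplat − PEEP) = 540.0 / (12 − 6) = 540.0/6.0 = 90.0 mL/cmH2O.
τ = R × C = 5.833 × 0.09 L/cmH2O = 0.525 s.
t = −τ·ln(1 − 0.90) = −0.525·ln(0.1) = 1.209 s.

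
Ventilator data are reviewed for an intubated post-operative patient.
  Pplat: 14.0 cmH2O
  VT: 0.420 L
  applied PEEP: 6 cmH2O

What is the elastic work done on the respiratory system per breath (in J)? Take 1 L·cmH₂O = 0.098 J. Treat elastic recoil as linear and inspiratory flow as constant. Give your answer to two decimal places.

Elastic work ≈ ½ × (Pplat − PEEP) × Vt = 0.5 × (14.0 − 6) × 0.420 L = 0.5 × 8.0 × 0.420 = 1.68 L·cmH2O.
× 0.098 J/(L·cmH2O) → 0.1646 J.

0.16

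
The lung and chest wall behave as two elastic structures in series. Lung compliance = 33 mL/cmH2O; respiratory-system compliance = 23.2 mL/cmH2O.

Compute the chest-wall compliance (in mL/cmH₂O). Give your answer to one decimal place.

78.1

1/Ccw = 1/Crs − 1/CL.
1/Ccw = 1/23.2 − 1/33 = 0.0128.
Ccw = 78.125 mL/cmH2O.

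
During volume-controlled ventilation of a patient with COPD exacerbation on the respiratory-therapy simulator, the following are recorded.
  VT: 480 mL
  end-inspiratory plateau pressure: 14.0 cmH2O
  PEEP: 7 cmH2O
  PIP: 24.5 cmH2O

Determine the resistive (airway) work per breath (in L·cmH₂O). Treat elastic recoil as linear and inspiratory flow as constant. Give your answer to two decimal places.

With constant inspiratory flow the resistive pressure is constant at PIP − Pplat = 24.5 − 14.0 = 10.5 cmH2O, so resistive work = 10.5 × 0.480 = 5.04 L·cmH2O.

5.04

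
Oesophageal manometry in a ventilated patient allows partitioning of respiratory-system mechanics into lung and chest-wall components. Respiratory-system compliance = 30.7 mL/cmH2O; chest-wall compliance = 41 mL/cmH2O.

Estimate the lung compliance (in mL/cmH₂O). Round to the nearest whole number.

1/CL = 1/Crs − 1/Ccw.
1/CL = 1/30.7 − 1/41 = 0.008183.
CL = 122.2 mL/cmH2O.

122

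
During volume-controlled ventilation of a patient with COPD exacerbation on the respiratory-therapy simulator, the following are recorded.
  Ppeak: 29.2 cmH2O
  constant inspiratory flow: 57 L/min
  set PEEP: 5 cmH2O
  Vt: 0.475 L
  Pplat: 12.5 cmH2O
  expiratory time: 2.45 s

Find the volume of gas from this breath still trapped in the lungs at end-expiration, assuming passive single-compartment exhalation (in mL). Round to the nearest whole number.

Flow: 57 L/min ÷ 60 = 0.95 L/s.
R = (PIP − Pplat)/V̇ = (29.2 − 12.5) / 0.95 = 16.7/0.95 = 17.579 cmH2O·s/L.
C = Vt/(Pplat − PEEP) = 475.0 / (12.5 − 5) = 475.0/7.5 = 63.333 mL/cmH2O.
τ = R × C = 17.579 × 0.06333 L/cmH2O = 1.113 s.
Fraction remaining = e^(−Te/τ) = e^(−2.45/1.113) = 0.1107.
Trapped volume = 475.0 × 0.1107 = 52.583 mL.

53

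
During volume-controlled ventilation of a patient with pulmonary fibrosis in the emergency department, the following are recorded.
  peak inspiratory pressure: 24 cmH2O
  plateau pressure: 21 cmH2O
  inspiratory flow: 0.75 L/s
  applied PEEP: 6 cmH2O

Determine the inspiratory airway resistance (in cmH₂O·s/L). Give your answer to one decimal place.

4.0

Raw = (PIP − Pplat) / flow = (24 − 21) / 0.75 = 3.0 / 0.75 = 4.0 cmH2O·s/L.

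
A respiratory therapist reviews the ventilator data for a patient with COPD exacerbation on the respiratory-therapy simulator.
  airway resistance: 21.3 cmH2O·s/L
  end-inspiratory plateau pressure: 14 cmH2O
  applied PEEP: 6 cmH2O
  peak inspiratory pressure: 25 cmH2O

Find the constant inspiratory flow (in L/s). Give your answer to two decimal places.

flow = (PIP − Pplat) / Raw = 11.0 / 21.3 = 0.5164 L/s.

0.52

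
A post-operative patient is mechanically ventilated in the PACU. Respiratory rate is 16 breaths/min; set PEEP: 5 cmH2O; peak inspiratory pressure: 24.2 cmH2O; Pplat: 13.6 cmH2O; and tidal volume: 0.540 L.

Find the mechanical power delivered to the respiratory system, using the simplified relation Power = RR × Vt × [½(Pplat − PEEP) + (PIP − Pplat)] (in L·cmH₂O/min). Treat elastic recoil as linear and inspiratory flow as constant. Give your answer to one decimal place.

Per-breath work = Vt × [½(Pplat−PEEP) + (PIP−Pplat)] = 0.540 × [0.5×8.6 + 10.6] = 0.540 × 14.9 = 8.046 L·cmH2O.
Power = 16 × 8.046 = 128.74 L·cmH2O/min.

128.7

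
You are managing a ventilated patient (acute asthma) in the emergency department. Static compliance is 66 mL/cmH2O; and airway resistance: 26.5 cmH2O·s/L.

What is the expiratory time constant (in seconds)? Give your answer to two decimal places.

τ = R × C = 26.5 × 66 mL/cmH2O = 26.5 × 0.066 L/cmH2O = 1.749 s.

1.75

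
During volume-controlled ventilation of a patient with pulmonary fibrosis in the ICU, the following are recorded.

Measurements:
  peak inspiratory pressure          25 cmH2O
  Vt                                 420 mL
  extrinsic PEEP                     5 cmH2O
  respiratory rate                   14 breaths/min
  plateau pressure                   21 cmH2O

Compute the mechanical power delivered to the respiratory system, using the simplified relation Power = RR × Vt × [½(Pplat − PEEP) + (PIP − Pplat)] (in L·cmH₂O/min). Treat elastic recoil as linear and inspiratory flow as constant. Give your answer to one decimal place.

70.6

Per-breath work = Vt × [½(Pplat−PEEP) + (PIP−Pplat)] = 0.420 × [0.5×16.0 + 4.0] = 0.420 × 12.0 = 5.04 L·cmH2O.
Power = 14 × 5.04 = 70.56 L·cmH2O/min.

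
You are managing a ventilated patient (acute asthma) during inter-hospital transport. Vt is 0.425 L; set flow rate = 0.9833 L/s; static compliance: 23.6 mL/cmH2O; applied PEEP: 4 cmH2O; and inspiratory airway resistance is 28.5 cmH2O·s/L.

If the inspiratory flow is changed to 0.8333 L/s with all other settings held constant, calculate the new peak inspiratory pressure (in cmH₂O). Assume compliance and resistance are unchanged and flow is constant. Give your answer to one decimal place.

PIP = Vt/C + R·V̇ + PEEP (constant-flow equation of motion).
Only the resistive term changes: ΔPIP = R × ΔV̇ = 28.5 × (0.8333 − 0.9833) = 28.5 × -0.15 = -4.275 cmH2O.
Original PIP = 425/23.6 + 28.5×0.9833 + 4 = 50.033 cmH2O; new PIP = 50.033 + (-4.275) = 45.758 cmH2O.

45.8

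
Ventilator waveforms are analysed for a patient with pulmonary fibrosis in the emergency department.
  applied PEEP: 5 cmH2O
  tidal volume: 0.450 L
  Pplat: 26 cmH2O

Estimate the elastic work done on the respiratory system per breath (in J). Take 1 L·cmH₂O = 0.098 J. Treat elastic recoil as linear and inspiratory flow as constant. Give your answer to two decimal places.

Elastic work ≈ ½ × (Pplat − PEEP) × Vt = 0.5 × (26 − 5) × 0.450 L = 0.5 × 21.0 × 0.450 = 4.725 L·cmH2O.
× 0.098 J/(L·cmH2O) → 0.4631 J.

0.46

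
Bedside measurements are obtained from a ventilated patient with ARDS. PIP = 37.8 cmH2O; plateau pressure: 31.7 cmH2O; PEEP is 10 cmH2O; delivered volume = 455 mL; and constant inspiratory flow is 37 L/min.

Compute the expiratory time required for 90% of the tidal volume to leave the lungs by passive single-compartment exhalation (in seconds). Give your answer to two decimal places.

Flow: 37 L/min ÷ 60 = 0.6167 L/s.
R = (PIP − Pplat)/V̇ = (37.8 − 31.7) / 0.6167 = 6.1/0.6167 = 9.891 cmH2O·s/L.
C = Vt/(Pplat − PEEP) = 455.0 / (31.7 − 10) = 455.0/21.7 = 20.968 mL/cmH2O.
τ = R × C = 9.891 × 0.02097 L/cmH2O = 0.2074 s.
t = −τ·ln(1 − 0.90) = −0.2074·ln(0.1) = 0.4776 s.

0.48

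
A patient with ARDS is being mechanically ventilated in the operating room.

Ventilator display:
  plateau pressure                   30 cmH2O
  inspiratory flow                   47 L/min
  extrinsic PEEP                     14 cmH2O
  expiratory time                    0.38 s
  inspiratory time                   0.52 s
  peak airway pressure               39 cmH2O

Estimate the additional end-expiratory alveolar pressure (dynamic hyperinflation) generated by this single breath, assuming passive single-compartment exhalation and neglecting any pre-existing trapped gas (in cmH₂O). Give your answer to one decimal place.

Flow: 47 L/min ÷ 60 = 0.7833 L/s.
Vt = flow × Ti = 0.7833 L/s × 0.52 s × 1000 mL/L = 407.32 mL.
R = (PIP − Pplat)/V̇ = (39 − 30) / 0.7833 = 9.0/0.7833 = 11.49 cmH2O·s/L.
C = Vt/(Pplat − PEEP) = 407.32 / (30 − 14) = 407.32/16.0 = 25.458 mL/cmH2O.
τ = R × C = 11.49 × 0.02546 L/cmH2O = 0.2925 s.
Fraction remaining = e^(−Te/τ) = e^(−0.38/0.2925) = 0.2728; trapped volume = 407.32 × 0.2728 = 111.12 mL.
Additional alveolar pressure from trapping ≈ V_trapped / C = 111.12 / 25.458 = 4.365 cmH2O.

4.4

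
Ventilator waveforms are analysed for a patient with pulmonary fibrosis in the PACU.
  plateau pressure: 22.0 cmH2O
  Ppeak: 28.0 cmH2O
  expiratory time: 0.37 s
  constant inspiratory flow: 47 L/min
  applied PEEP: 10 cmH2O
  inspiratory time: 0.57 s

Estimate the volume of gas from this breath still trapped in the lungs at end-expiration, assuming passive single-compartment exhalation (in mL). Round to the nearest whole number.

122

Flow: 47 L/min ÷ 60 = 0.7833 L/s.
Vt = flow × Ti = 0.7833 L/s × 0.57 s × 1000 mL/L = 446.48 mL.
R = (PIP − Pplat)/V̇ = (28.0 − 22.0) / 0.7833 = 6.0/0.7833 = 7.66 cmH2O·s/L.
C = Vt/(Pplat − PEEP) = 446.48 / (22.0 − 10) = 446.48/12.0 = 37.207 mL/cmH2O.
τ = R × C = 7.66 × 0.03721 L/cmH2O = 0.285 s.
Fraction remaining = e^(−Te/τ) = e^(−0.37/0.285) = 0.273.
Trapped volume = 446.48 × 0.273 = 121.89 mL.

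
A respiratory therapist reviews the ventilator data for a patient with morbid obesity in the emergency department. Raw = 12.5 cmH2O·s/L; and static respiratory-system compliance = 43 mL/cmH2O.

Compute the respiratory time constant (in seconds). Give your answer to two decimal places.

0.54

τ = R × C = 12.5 × 43 mL/cmH2O = 12.5 × 0.043 L/cmH2O = 0.5375 s.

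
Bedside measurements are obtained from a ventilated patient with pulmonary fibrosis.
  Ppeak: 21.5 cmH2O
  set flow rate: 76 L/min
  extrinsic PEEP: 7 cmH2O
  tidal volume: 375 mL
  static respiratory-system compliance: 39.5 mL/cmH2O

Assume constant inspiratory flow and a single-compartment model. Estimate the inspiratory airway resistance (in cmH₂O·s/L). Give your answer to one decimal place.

4.0

Flow: 76 L/min ÷ 60 = 1.2667 L/s.
Equation of motion (constant flow): PIP = Vt/C + R·V̇ + PEEP.
R·V̇ = PIP − Vt/C − PEEP = 21.5 − 375/39.5 − 7 = 21.5 − 9.494 − 7 = 5.006 cmH2O.
R = 5.006 / 1.2667 = 3.952 cmH2O·s/L.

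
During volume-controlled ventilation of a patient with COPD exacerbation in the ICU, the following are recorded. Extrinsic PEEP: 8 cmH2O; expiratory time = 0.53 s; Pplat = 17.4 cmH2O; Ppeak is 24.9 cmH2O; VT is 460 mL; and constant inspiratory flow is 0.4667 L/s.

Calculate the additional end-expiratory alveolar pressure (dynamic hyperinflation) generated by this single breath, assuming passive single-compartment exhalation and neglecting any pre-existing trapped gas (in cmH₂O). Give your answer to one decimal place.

4.8

R = (PIP − Pplat)/V̇ = (24.9 − 17.4) / 0.4667 = 7.5/0.4667 = 16.07 cmH2O·s/L.
C = Vt/(Pplat − PEEP) = 460.0 / (17.4 − 8) = 460.0/9.4 = 48.936 mL/cmH2O.
τ = R × C = 16.07 × 0.04894 L/cmH2O = 0.7865 s.
Fraction remaining = e^(−Te/τ) = e^(−0.53/0.7865) = 0.5097; trapped volume = 460.0 × 0.5097 = 234.46 mL.
Additional alveolar pressure from trapping ≈ V_trapped / C = 234.46 / 48.936 = 4.791 cmH2O.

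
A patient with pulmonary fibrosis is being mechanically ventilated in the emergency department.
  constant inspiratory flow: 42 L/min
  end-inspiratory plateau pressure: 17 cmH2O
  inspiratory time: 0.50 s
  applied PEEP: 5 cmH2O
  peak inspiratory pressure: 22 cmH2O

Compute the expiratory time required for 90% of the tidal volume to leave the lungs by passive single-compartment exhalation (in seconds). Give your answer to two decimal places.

Flow: 42 L/min ÷ 60 = 0.7 L/s.
Vt = flow × Ti = 0.7 L/s × 0.50 s × 1000 mL/L = 350.0 mL.
R = (PIP − Pplat)/V̇ = (22 − 17) / 0.7 = 5.0/0.7 = 7.143 cmH2O·s/L.
C = Vt/(Pplat − PEEP) = 350.0 / (17 − 5) = 350.0/12.0 = 29.167 mL/cmH2O.
τ = R × C = 7.143 × 0.02917 L/cmH2O = 0.2084 s.
t = −τ·ln(1 − 0.90) = −0.2084·ln(0.1) = 0.4799 s.

0.48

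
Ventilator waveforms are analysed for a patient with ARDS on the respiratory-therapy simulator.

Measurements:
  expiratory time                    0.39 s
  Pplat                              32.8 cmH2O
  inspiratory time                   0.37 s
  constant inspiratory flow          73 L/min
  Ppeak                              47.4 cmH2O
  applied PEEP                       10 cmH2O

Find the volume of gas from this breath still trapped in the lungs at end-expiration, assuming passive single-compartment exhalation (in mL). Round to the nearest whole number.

Flow: 73 L/min ÷ 60 = 1.2167 L/s.
Vt = flow × Ti = 1.2167 L/s × 0.37 s × 1000 mL/L = 450.18 mL.
R = (PIP − Pplat)/V̇ = (47.4 − 32.8) / 1.2167 = 14.6/1.2167 = 12.0 cmH2O·s/L.
C = Vt/(Pplat − PEEP) = 450.18 / (32.8 − 10) = 450.18/22.8 = 19.745 mL/cmH2O.
τ = R × C = 12.0 × 0.01975 L/cmH2O = 0.237 s.
Fraction remaining = e^(−Te/τ) = e^(−0.39/0.237) = 0.1929.
Trapped volume = 450.18 × 0.1929 = 86.84 mL.

87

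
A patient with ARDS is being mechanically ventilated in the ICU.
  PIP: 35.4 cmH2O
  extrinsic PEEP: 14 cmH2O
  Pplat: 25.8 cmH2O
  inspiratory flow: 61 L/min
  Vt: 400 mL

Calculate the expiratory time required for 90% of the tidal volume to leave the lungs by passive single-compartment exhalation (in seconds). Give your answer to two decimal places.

0.74

Flow: 61 L/min ÷ 60 = 1.0167 L/s.
R = (PIP − Pplat)/V̇ = (35.4 − 25.8) / 1.0167 = 9.6/1.0167 = 9.442 cmH2O·s/L.
C = Vt/(Pplat − PEEP) = 400.0 / (25.8 − 14) = 400.0/11.8 = 33.898 mL/cmH2O.
τ = R × C = 9.442 × 0.0339 L/cmH2O = 0.3201 s.
t = −τ·ln(1 − 0.90) = −0.3201·ln(0.1) = 0.7371 s.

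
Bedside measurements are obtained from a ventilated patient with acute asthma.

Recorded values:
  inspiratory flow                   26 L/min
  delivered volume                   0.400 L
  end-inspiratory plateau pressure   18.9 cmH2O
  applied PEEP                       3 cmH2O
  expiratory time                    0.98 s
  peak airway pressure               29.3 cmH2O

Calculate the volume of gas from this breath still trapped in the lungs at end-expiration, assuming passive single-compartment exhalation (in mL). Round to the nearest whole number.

Flow: 26 L/min ÷ 60 = 0.4333 L/s.
R = (PIP − Pplat)/V̇ = (29.3 − 18.9) / 0.4333 = 10.4/0.4333 = 24.002 cmH2O·s/L.
C = Vt/(Pplat − PEEP) = 400.0 / (18.9 − 3) = 400.0/15.9 = 25.157 mL/cmH2O.
τ = R × C = 24.002 × 0.02516 L/cmH2O = 0.6039 s.
Fraction remaining = e^(−Te/τ) = e^(−0.98/0.6039) = 0.1973.
Trapped volume = 400.0 × 0.1973 = 78.92 mL.

79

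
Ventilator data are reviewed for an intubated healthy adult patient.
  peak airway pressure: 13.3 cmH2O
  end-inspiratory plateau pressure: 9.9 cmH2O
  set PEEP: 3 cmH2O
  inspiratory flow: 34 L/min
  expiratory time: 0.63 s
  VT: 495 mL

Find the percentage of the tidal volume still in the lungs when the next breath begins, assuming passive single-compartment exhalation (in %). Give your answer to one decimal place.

Flow: 34 L/min ÷ 60 = 0.5667 L/s.
R = (PIP − Pplat)/V̇ = (13.3 − 9.9) / 0.5667 = 3.4/0.5667 = 6.0 cmH2O·s/L.
C = Vt/(Pplat − PEEP) = 495.0 / (9.9 − 3) = 495.0/6.9 = 71.739 mL/cmH2O.
τ = R × C = 6.0 × 0.07174 L/cmH2O = 0.4304 s.
Fraction remaining at end-expiration = e^(−Te/τ) = e^(−0.63/0.4304) = 0.2314 → 23.14%.

23.1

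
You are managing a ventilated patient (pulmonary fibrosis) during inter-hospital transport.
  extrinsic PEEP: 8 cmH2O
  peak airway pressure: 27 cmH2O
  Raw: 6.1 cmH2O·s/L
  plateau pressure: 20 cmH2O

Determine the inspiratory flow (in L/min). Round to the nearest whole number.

flow = (PIP − Pplat) / Raw = (27 − 20) / 6.1 = 1.148 L/s × 60 = 68.88 L/min.

69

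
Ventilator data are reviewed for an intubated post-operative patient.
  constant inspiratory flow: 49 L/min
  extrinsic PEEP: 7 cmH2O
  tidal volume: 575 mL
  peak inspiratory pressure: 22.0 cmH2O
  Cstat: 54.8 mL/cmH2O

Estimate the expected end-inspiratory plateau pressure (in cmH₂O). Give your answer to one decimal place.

17.5

Pplat = PEEP + Vt / Cstat = 7 + 575 / 54.8 = 7 + 10.493 = 17.493 cmH2O.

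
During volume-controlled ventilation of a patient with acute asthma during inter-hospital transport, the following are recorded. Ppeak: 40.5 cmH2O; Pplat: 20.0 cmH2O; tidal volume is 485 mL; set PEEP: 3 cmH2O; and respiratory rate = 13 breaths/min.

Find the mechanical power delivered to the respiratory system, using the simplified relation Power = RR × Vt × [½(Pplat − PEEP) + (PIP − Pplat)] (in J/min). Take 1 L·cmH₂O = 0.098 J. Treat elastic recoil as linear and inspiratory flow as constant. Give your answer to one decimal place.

17.9

Per-breath work = Vt × [½(Pplat−PEEP) + (PIP−Pplat)] = 0.485 × [0.5×17.0 + 20.5] = 0.485 × 29.0 = 14.065 L·cmH2O.
Power = 13 × 14.065 = 182.85 L·cmH2O/min.
× 0.098 J/(L·cmH2O) → 17.919 J/min.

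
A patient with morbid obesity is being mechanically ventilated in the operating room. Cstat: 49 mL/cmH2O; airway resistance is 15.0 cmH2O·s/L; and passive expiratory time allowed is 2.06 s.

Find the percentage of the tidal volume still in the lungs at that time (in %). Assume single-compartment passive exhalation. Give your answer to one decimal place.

τ = R × C = 15.0 × 49 mL/cmH2O = 15.0 × 0.049 L/cmH2O = 0.735 s.
Passive exhalation: V(t)/V₀ = e^(−t/τ) = e^(−2.06/0.735) = 0.06064.
Fraction remaining = 0.06064 → 6.064%.

6.1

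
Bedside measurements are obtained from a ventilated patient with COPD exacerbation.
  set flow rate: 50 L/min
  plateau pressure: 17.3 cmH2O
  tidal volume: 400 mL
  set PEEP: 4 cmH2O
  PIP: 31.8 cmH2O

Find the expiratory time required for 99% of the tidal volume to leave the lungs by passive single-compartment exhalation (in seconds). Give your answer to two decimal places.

2.41

Flow: 50 L/min ÷ 60 = 0.8333 L/s.
R = (PIP − Pplat)/V̇ = (31.8 − 17.3) / 0.8333 = 14.5/0.8333 = 17.401 cmH2O·s/L.
C = Vt/(Pplat − PEEP) = 400.0 / (17.3 − 4) = 400.0/13.3 = 30.075 mL/cmH2O.
τ = R × C = 17.401 × 0.03008 L/cmH2O = 0.5234 s.
t = −τ·ln(1 − 0.99) = −0.5234·ln(0.01) = 2.41 s.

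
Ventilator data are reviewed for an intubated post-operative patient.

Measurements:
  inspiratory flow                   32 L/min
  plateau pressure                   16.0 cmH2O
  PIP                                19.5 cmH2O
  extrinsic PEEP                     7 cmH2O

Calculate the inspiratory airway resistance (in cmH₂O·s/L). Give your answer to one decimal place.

6.6

Flow: 32 L/min ÷ 60 = 0.5333 L/s.
Raw = (PIP − Pplat) / flow = (19.5 − 16.0) / 0.5333 = 3.5 / 0.5333 = 6.563 cmH2O·s/L.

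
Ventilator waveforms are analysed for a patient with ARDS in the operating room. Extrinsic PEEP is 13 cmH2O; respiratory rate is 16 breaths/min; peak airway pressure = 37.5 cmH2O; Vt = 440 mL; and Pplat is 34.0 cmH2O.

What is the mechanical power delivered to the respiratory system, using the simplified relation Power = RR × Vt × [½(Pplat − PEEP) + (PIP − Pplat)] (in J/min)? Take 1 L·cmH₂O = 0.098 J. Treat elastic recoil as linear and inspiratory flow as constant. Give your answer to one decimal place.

Per-breath work = Vt × [½(Pplat−PEEP) + (PIP−Pplat)] = 0.440 × [0.5×21.0 + 3.5] = 0.440 × 14.0 = 6.16 L·cmH2O.
Power = 16 × 6.16 = 98.56 L·cmH2O/min.
× 0.098 J/(L·cmH2O) → 9.659 J/min.

9.7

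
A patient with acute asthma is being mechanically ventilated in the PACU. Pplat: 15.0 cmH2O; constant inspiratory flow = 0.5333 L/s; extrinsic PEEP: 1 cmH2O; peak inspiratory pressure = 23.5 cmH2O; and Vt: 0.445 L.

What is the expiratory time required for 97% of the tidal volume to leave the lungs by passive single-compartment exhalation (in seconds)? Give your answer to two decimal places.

1.78

R = (PIP − Pplat)/V̇ = (23.5 − 15.0) / 0.5333 = 8.5/0.5333 = 15.938 cmH2O·s/L.
C = Vt/(Pplat − PEEP) = 445.0 / (15.0 − 1) = 445.0/14.0 = 31.786 mL/cmH2O.
τ = R × C = 15.938 × 0.03179 L/cmH2O = 0.5067 s.
t = −τ·ln(1 − 0.97) = −0.5067·ln(0.03) = 1.777 s.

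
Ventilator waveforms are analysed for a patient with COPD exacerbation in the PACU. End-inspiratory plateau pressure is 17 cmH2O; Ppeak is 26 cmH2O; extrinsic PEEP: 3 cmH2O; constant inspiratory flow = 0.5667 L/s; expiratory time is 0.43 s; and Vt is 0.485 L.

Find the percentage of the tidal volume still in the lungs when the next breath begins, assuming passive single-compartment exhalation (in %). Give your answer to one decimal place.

R = (PIP − Pplat)/V̇ = (26 − 17) / 0.5667 = 9.0/0.5667 = 15.881 cmH2O·s/L.
C = Vt/(Pplat − PEEP) = 485.0 / (17 − 3) = 485.0/14.0 = 34.643 mL/cmH2O.
τ = R × C = 15.881 × 0.03464 L/cmH2O = 0.5501 s.
Fraction remaining at end-expiration = e^(−Te/τ) = e^(−0.43/0.5501) = 0.4576 → 45.76%.

45.8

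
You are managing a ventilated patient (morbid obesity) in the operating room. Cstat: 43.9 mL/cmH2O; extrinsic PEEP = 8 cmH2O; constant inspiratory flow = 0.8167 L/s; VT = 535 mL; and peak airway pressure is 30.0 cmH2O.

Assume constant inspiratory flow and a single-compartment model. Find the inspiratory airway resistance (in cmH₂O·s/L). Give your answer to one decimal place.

Equation of motion (constant flow): PIP = Vt/C + R·V̇ + PEEP.
R·V̇ = PIP − Vt/C − PEEP = 30.0 − 535/43.9 − 8 = 30.0 − 12.187 − 8 = 9.813 cmH2O.
R = 9.813 / 0.8167 = 12.015 cmH2O·s/L.

12.0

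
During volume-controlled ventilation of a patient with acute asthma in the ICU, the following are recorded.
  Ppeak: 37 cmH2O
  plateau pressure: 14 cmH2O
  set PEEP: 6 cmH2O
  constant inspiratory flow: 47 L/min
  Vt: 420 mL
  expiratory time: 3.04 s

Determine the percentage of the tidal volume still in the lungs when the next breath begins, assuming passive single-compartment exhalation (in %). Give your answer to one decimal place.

13.9

Flow: 47 L/min ÷ 60 = 0.7833 L/s.
R = (PIP − Pplat)/V̇ = (37 − 14) / 0.7833 = 23.0/0.7833 = 29.363 cmH2O·s/L.
C = Vt/(Pplat − PEEP) = 420.0 / (14 − 6) = 420.0/8.0 = 52.5 mL/cmH2O.
τ = R × C = 29.363 × 0.0525 L/cmH2O = 1.542 s.
Fraction remaining at end-expiration = e^(−Te/τ) = e^(−3.04/1.542) = 0.1393 → 13.93%.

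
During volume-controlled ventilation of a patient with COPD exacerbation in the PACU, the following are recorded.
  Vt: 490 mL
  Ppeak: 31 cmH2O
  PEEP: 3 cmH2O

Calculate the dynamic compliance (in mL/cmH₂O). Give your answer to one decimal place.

17.5

Dynamic compliance = Vt / (PIP − PEEP) = 490 / (31 − 3) = 490 / 28.0 = 17.5 mL/cmH2O.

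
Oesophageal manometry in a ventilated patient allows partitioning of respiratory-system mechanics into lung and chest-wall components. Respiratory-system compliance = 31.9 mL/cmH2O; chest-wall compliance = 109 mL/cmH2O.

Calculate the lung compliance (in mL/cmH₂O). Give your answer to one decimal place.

45.1

1/CL = 1/Crs − 1/Ccw.
1/CL = 1/31.9 − 1/109 = 0.02217.
CL = 45.106 mL/cmH2O.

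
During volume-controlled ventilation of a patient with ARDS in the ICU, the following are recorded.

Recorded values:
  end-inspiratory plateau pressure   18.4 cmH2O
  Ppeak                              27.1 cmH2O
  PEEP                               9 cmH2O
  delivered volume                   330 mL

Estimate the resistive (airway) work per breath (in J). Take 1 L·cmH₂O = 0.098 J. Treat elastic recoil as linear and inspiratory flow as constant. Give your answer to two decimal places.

With constant inspiratory flow the resistive pressure is constant at PIP − Pplat = 27.1 − 18.4 = 8.7 cmH2O, so resistive work = 8.7 × 0.330 = 2.871 L·cmH2O.
× 0.098 J/(L·cmH2O) → 0.2814 J.

0.28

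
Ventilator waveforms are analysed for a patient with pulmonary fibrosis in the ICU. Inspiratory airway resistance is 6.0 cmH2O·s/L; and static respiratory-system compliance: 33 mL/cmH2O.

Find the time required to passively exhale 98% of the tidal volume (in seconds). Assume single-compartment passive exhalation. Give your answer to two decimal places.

0.77

τ = R × C = 6.0 × 33 mL/cmH2O = 6.0 × 0.033 L/cmH2O = 0.198 s.
Exhaled fraction f = 1 − e^(−t/τ) → t = −τ·ln(1 − f) = −0.198·ln(0.02) = 0.7746 s.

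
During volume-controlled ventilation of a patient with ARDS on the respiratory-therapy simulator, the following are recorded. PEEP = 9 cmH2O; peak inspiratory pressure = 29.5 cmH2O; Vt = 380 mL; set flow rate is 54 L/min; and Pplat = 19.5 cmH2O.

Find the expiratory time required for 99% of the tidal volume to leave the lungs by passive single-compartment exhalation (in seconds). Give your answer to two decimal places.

Flow: 54 L/min ÷ 60 = 0.9 L/s.
R = (PIP − Pplat)/V̇ = (29.5 − 19.5) / 0.9 = 10.0/0.9 = 11.111 cmH2O·s/L.
C = Vt/(Pplat − PEEP) = 380.0 / (19.5 − 9) = 380.0/10.5 = 36.19 mL/cmH2O.
τ = R × C = 11.111 × 0.03619 L/cmH2O = 0.4021 s.
t = −τ·ln(1 − 0.99) = −0.4021·ln(0.01) = 1.852 s.

1.85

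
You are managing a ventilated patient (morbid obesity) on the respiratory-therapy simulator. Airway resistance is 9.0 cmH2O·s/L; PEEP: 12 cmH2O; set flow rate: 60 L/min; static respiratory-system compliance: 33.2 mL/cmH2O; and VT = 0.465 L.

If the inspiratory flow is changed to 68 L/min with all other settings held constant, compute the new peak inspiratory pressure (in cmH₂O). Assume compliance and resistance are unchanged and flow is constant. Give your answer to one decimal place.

36.2

Flow: 60 L/min ÷ 60 = 1 L/s.
New flow: 68 L/min ÷ 60 = 1.1333 L/s.
PIP = Vt/C + R·V̇ + PEEP (constant-flow equation of motion).
Only the resistive term changes: ΔPIP = R × ΔV̇ = 9.0 × (1.1333 − 1) = 9.0 × 0.1333 = 1.2 cmH2O.
Original PIP = 465/33.2 + 9.0×1 + 12 = 35.006 cmH2O; new PIP = 35.006 + (1.2) = 36.206 cmH2O.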